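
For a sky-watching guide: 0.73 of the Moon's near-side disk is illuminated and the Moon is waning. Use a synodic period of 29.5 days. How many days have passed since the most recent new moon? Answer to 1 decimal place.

Invert f = (1 − cos θ)/2 to get cos θ = 1 − 2(0.73) = -0.460, hence θ₀ = arccos -0.460 = 117.4°.
A waning Moon lies in 180°–360°, so θ = 360° − 117.4° = 242.6°.
Age = 29.5 × 242.6°/360° ≈ 19.88 days.

19.9 days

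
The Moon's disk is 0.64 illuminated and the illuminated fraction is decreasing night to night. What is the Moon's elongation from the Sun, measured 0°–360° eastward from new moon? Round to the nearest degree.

254°

cos θ = 1 − 2f = -0.280, giving a principal value of 106.3°.
Waning ⇒ past full, so θ = 360° − 106.3° = 253.7°.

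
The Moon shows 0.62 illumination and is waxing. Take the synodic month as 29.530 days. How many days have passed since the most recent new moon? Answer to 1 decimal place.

From f = (1 − cos θ)/2: cos θ = 1 − 2×0.62 = -0.240; arccos → 103.9°.
Waxing ⇒ before full, so θ = 103.9°.
That fraction of the synodic month is 103.9/360 × 29.530 d ≈ 8.52 d.

8.5 days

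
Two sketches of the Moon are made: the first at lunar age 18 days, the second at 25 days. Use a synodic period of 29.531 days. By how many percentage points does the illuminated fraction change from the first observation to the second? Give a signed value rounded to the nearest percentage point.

-67 pp

θ₁ = 360° × 18/29.531 = 219.4°, f₁ = (1 − cos θ₁)/2 = 0.886.
θ₂ = 360° × 25/29.531 = 304.8°, f₂ = (1 − cos θ₂)/2 = 0.215.
Change = f₂ − f₁ = -0.671 → -67 percentage points.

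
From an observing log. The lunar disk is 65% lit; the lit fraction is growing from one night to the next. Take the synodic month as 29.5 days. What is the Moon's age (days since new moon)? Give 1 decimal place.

8.8 days

Invert f = (1 − cos θ)/2 to get cos θ = 1 − 2(0.65) = -0.300, hence θ₀ = arccos -0.300 = 107.5°.
Waxing ⇒ before full, so θ = 107.5°.
Age = 29.5 × 107.5°/360° ≈ 8.81 days.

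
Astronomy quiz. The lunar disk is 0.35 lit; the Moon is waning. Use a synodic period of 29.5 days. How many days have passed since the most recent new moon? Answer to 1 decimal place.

23.6 days

From f = (1 − cos θ)/2: cos θ = 1 − 2×0.35 = 0.300; arccos → 72.5°.
Since the Moon is past full (waning), take the reflex angle: θ = 360° − 72.5° = 287.5°.
That fraction of the synodic month is 287.5/360 × 29.5 d ≈ 23.56 d.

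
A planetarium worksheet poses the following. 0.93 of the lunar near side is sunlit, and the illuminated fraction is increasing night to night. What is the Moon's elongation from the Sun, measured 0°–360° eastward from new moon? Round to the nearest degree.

149°

cos θ = 1 − 2f = -0.860, giving a principal value of 149.3°.
Before full moon the principal value applies: θ = 149.3°.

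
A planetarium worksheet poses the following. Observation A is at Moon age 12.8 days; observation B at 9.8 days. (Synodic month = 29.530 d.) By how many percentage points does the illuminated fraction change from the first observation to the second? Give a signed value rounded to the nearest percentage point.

-21 percentage points

θ₁ = 360° × 12.8/29.530 = 156.0°, f₁ = (1 − cos θ₁)/2 = 0.957.
θ₂ = 360° × 9.8/29.530 = 119.5°, f₂ = (1 − cos θ₂)/2 = 0.746.
Change = f₂ − f₁ = -0.211 → -21 percentage points.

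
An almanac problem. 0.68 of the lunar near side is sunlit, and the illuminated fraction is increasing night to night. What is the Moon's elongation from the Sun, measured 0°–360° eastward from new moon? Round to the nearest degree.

cos θ = 1 − 2f = -0.360, giving a principal value of 111.1°.
Waxing ⇒ before full, so θ = 111.1°.

111°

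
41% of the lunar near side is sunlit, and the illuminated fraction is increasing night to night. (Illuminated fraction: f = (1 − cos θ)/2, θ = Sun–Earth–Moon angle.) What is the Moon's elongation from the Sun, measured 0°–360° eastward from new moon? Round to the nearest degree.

80°

cos θ = 1 − 2f = 0.180, giving a principal value of 79.6°.
Waxing ⇒ before full, so θ = 79.6°.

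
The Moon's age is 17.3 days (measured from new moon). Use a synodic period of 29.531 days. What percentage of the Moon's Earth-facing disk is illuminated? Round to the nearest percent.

93%

The Moon has covered 17.3/29.531 of its cycle, so θ ≈ 360° × 17.3/29.531 = 210.9°.
Illuminated fraction = (1 − cos 210.9°)/2 = (1 − (-0.858))/2 ≈ 0.929, so 93%.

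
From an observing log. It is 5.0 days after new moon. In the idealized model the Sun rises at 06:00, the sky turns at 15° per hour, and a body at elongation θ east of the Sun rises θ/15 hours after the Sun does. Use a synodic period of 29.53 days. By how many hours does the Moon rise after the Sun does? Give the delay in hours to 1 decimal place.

Elongation θ = 360° × 5.0/29.53 ≈ 61.0°.
At 15° of sky rotation per hour, 61.0° corresponds to a 4.06 h lag.
So the Moon rises 4.06 h after the Sun.

4.1 h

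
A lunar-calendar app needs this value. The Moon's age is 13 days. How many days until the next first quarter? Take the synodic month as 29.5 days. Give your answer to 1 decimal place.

23.9 days

First quarter is 0.25 of the way through the cycle: age 0.25 × 29.5 = 7.375 d.
This lunation's first quarter (7.375 d) has passed, so add one period: 36.875 − 13 = 23.875 days.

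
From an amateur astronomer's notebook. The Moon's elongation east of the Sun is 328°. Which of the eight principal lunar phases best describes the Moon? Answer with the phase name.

waning crescent

The waning crescent sector spans roughly 292°–338°; 328° falls inside it.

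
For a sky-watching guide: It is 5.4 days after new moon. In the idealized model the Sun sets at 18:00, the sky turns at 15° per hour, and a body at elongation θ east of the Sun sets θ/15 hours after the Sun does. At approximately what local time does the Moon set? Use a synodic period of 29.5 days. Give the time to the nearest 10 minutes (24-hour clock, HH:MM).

Phase angle: θ = 360°·(5.4 d)/(29.5 d) = 65.9°.
At 15° of sky rotation per hour, 65.9° corresponds to a 4.39 h lag.
18:00 + 4.393 h ≈ 22:24 → 22:20 to the nearest ten minutes.

22:20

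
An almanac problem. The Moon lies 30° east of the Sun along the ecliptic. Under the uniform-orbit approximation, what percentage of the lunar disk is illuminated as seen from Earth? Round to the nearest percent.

7%

f = (1 − cos 30°)/2 = (1 − 0.866)/2 ≈ 0.067, i.e. 7%.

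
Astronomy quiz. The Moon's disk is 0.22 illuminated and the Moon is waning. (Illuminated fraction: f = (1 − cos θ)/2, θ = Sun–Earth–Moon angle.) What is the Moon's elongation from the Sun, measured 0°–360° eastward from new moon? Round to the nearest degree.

304°

cos θ = 1 − 2f = 0.560, giving a principal value of 55.9°.
Waning ⇒ past full, so θ = 360° − 55.9° = 304.1°.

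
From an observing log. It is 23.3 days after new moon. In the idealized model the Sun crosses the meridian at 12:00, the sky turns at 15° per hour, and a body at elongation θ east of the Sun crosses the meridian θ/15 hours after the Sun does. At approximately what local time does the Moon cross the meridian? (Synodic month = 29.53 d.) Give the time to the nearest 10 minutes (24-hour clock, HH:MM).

07:00

Phase angle: θ = 360°·(23.3 d)/(29.53 d) = 284.1°.
At 15° of sky rotation per hour, 284.1° corresponds to a 18.94 h lag.
12:00 + 18.937 h ≈ 06:56 → 07:00 to the nearest ten minutes.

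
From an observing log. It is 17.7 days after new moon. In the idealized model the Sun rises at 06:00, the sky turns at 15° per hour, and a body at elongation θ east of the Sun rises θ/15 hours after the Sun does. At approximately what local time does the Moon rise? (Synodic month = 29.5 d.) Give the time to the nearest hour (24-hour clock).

The Moon has covered 17.7/29.5 of its cycle, so θ ≈ 360° × 17.7/29.5 = 216.0°.
Delay after the Sun = 216.0° / (15°/h) ≈ 14.40 h.
06:00 + 14.40 h ≈ 20:24 → 20:00 to the nearest hour.

20:00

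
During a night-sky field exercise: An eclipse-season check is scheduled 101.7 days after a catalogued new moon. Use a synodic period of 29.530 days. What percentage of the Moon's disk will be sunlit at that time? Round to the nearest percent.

97%

101.7/29.530 = 3.444 lunations, so 3 complete cycles and 13.11 d into the next.
Phase angle: θ = 360°·(13.11 d)/(29.530 d) = 159.8°.
With cos θ = (-0.939), the lit fraction is (1 − (-0.939))/2 ≈ 0.969, so 97%.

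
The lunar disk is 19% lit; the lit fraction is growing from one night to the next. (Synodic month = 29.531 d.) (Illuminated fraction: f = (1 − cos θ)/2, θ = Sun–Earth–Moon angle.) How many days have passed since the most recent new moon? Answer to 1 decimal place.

cos θ = 1 − 2f = 0.620, giving a principal value of 51.7°.
Waxing ⇒ before full, so θ = 51.7°.
Age = 29.531 × 51.7°/360° ≈ 4.24 days.

4.2 days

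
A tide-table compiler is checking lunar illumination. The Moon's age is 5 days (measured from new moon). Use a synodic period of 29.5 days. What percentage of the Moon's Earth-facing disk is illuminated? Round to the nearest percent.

Elongation θ = 360° × 5/29.5 ≈ 61.0°.
Illuminated fraction = (1 − cos 61.0°)/2 = (1 − 0.485)/2 ≈ 0.258, so 26%.

26%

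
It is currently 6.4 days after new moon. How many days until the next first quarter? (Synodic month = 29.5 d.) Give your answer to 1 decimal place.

First quarter occurs at elongation 90°, i.e. at age 29.5 × 90/360 = 7.375 d.
So 0.975 days remain (7.375 − 6.4).

1.0 days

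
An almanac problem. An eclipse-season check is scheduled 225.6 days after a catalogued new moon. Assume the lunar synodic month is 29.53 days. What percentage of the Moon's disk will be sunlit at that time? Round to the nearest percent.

225.6 d spans 7 complete synodic months (7 × 29.53 = 206.71 d) plus 18.89 d.
Phase angle: θ = 360°·(18.89 d)/(29.53 d) = 230.3°.
Illuminated fraction = (1 − cos 230.3°)/2 = (1 − (-0.639))/2 ≈ 0.819, so 82%.

82%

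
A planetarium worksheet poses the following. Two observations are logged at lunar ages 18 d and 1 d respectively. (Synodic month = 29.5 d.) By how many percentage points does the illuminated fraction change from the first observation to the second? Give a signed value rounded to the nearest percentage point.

θ₁ = 360° × 18/29.5 = 219.7°, f₁ = (1 − cos θ₁)/2 = 0.885.
θ₂ = 360° × 1/29.5 = 12.2°, f₂ = (1 − cos θ₂)/2 = 0.011.
Change = f₂ − f₁ = -0.874 → -87 percentage points.

-87 percentage points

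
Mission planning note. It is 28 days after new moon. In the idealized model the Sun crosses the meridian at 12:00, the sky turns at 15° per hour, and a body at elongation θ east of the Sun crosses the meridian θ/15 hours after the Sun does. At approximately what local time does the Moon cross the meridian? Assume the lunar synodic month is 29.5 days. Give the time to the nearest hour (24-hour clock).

The Moon has covered 28/29.5 of its cycle, so θ ≈ 360° × 28/29.5 = 341.7°.
Delay after the Sun = 341.7° / (15°/h) ≈ 22.78 h.
12:00 + 22.78 h ≈ 10:47 → 11:00 to the nearest hour.

11:00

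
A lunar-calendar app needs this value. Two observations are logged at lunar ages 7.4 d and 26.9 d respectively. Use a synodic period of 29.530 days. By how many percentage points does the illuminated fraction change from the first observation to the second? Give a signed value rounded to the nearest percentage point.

-43 pp

θ₁ = 360° × 7.4/29.530 = 90.2°, f₁ = (1 − cos θ₁)/2 = 0.502.
θ₂ = 360° × 26.9/29.530 = 327.9°, f₂ = (1 − cos θ₂)/2 = 0.076.
Change = f₂ − f₁ = -0.426 → -43 percentage points.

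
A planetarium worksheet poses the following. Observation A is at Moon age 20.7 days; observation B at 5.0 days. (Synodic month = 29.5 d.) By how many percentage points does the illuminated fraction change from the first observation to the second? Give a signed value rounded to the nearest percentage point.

-39 percentage points

θ₁ = 360° × 20.7/29.5 = 252.6°, f₁ = (1 − cos θ₁)/2 = 0.649.
θ₂ = 360° × 5.0/29.5 = 61.0°, f₂ = (1 − cos θ₂)/2 = 0.258.
Change = f₂ − f₁ = -0.392 → -39 percentage points.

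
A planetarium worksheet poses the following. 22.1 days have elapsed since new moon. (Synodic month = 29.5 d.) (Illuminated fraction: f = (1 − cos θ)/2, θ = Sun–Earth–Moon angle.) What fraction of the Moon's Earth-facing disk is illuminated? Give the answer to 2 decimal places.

Elongation θ = 360° × 22.1/29.5 ≈ 269.7°.
Illuminated fraction = (1 − cos 269.7°)/2 = (1 − (-0.005))/2 ≈ 0.503.

0.50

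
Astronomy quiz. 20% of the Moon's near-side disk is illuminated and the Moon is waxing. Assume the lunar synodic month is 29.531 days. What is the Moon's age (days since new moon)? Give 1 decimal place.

Invert f = (1 − cos θ)/2 to get cos θ = 1 − 2(0.20) = 0.600, hence θ₀ = arccos 0.600 = 53.1°.
The Moon is waxing (0°–180°), so θ = 53.1° directly.
That fraction of the synodic month is 53.1/360 × 29.531 d ≈ 4.36 d.

4.4 days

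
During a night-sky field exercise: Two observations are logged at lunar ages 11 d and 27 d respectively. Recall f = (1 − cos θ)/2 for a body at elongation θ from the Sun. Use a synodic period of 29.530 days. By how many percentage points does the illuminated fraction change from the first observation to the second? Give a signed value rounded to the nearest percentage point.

-78 pp

First observation: θ = 360°·11/29.530 = 134.1°, so f = 0.848.
Second observation: θ = 329.2°, f = 0.071.
Δf = 0.071 − 0.848 = -0.777, i.e. -78 pp.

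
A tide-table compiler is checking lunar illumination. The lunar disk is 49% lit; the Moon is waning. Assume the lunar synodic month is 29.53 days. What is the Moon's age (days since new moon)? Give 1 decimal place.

From f = (1 − cos θ)/2: cos θ = 1 − 2×0.49 = 0.020; arccos → 88.9°.
A waning Moon lies in 180°–360°, so θ = 360° − 88.9° = 271.1°.
Age = 29.53 × 271.1°/360° ≈ 22.24 days.

22.2 days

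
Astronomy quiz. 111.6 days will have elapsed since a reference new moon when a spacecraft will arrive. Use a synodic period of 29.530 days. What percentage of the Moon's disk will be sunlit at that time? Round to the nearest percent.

41%

Reduce mod P: 111.6 − 3×29.530 = 23.01 d into the current lunation.
Phase angle: θ = 360°·(23.01 d)/(29.530 d) = 280.5°.
cos 280.5° = 0.182, so f = (1 − 0.182)/2 = 0.409, so 41%.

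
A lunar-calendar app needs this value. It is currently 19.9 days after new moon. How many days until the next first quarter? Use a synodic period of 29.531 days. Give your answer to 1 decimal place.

First quarter occurs at elongation 90°, i.e. at age 29.531 × 90/360 = 7.383 d.
Already past this cycle's first quarter; the next is at 7.383 + 29.531 = 36.914 d, so 36.914 − 19.9 = 17.014 days.

17.0 days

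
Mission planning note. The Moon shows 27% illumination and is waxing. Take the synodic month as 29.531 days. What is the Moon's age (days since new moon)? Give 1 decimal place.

Invert f = (1 − cos θ)/2 to get cos θ = 1 − 2(0.27) = 0.460, hence θ₀ = arccos 0.460 = 62.6°.
Waxing ⇒ before full, so θ = 62.6°.
That fraction of the synodic month is 62.6/360 × 29.531 d ≈ 5.14 d.

5.1 days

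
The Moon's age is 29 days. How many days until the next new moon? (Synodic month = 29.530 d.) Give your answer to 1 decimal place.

The next new moon completes the synodic month: 29.530 − 29 = 0.530 days.

0.5 days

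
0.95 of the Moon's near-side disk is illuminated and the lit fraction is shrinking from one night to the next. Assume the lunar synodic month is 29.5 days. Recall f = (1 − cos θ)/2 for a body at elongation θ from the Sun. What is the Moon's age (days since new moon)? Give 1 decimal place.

16.9 days

From f = (1 − cos θ)/2: cos θ = 1 − 2×0.95 = -0.900; arccos → 154.2°.
A waning Moon lies in 180°–360°, so θ = 360° − 154.2° = 205.8°.
That fraction of the synodic month is 205.8/360 × 29.5 d ≈ 16.87 d.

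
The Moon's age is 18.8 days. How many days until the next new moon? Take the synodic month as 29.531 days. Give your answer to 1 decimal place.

10.7 days

One full lunation from the last new moon is 29.531 d; remaining = 29.531 − 18.8 = 10.731 d.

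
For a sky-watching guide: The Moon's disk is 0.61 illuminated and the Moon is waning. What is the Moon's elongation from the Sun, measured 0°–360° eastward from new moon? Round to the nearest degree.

257°

Invert f = (1 − cos θ)/2 to get cos θ = 1 − 2(0.61) = -0.220, hence θ₀ = arccos -0.220 = 102.7°.
A waning Moon lies in 180°–360°, so θ = 360° − 102.7° = 257.3°.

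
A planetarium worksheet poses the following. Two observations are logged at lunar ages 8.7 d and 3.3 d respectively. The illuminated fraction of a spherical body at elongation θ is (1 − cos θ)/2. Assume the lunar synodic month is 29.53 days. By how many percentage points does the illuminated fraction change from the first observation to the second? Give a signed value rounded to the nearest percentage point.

θ₁ = 360° × 8.7/29.53 = 106.1°, f₁ = (1 − cos θ₁)/2 = 0.638.
θ₂ = 360° × 3.3/29.53 = 40.2°, f₂ = (1 − cos θ₂)/2 = 0.118.
Change = f₂ − f₁ = -0.520 → -52 percentage points.

-52 percentage points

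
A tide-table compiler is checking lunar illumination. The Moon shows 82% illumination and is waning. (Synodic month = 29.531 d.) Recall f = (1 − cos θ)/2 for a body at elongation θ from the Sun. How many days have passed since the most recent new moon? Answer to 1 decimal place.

18.9 days

Invert f = (1 − cos θ)/2 to get cos θ = 1 − 2(0.82) = -0.640, hence θ₀ = arccos -0.640 = 129.8°.
Waning ⇒ past full, so θ = 360° − 129.8° = 230.2°.
Age = 29.531 × 230.2°/360° ≈ 18.88 days.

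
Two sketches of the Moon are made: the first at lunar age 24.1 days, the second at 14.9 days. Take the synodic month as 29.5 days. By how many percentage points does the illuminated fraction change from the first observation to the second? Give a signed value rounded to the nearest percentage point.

θ₁ = 360° × 24.1/29.5 = 294.1°, f₁ = (1 − cos θ₁)/2 = 0.296.
θ₂ = 360° × 14.9/29.5 = 181.8°, f₂ = (1 − cos θ₂)/2 = 1.000.
Change = f₂ − f₁ = +0.704 → +70 percentage points.

+70 pp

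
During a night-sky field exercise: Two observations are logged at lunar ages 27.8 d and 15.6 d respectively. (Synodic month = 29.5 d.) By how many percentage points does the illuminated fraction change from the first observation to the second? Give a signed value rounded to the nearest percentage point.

+96 pp

First observation: θ = 360°·27.8/29.5 = 339.3°, so f = 0.032.
Second observation: θ = 190.4°, f = 0.992.
Δf = 0.992 − 0.032 = +0.959, i.e. +96 pp.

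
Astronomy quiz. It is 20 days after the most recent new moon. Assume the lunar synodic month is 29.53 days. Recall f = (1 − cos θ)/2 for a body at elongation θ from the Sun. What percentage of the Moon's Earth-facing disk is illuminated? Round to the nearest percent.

Phase angle: θ = 360°·(20 d)/(29.53 d) = 243.8°.
With cos θ = (-0.441), the lit fraction is (1 − (-0.441))/2 ≈ 0.721, so 72%.

72%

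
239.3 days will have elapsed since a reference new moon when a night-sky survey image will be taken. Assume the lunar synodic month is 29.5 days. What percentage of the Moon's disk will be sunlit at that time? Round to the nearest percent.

12%

239.3 d spans 8 complete synodic months (8 × 29.5 = 236.00 d) plus 3.30 d.
Elongation θ = 360° × 3.30/29.5 ≈ 40.3°.
With cos θ = 0.763, the lit fraction is (1 − 0.763)/2 ≈ 0.119, so 12%.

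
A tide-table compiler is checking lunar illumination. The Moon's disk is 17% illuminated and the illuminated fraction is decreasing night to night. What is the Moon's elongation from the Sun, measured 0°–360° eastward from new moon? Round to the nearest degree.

311°

From f = (1 − cos θ)/2: cos θ = 1 − 2×0.17 = 0.660; arccos → 48.7°.
Since the Moon is past full (waning), take the reflex angle: θ = 360° − 48.7° = 311.3°.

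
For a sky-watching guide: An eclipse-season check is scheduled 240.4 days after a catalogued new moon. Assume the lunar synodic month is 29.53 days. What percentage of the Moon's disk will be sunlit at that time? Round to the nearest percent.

Reduce mod P: 240.4 − 8×29.53 = 4.16 d into the current lunation.
Elongation θ = 360° × 4.16/29.53 ≈ 50.7°.
With cos θ = 0.633, the lit fraction is (1 − 0.633)/2 ≈ 0.183, so 18%.

18%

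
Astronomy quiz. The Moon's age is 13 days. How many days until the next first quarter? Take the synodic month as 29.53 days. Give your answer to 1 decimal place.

First quarter is 0.25 of the way through the cycle: age 0.25 × 29.53 = 7.383 d.
This lunation's first quarter (7.383 d) has passed, so add one period: 36.913 − 13 = 23.913 days.

23.9 days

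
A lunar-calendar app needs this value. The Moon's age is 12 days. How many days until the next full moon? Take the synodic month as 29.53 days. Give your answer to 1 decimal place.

Full moon is 0.5 of the way through the cycle: age 0.5 × 29.53 = 14.765 d.
That is 14.765 − 12 = 2.765 days ahead.

2.8 days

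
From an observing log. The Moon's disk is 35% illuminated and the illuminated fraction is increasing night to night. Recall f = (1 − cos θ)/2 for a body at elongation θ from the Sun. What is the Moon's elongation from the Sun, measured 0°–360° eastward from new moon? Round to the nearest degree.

73°

Invert f = (1 − cos θ)/2 to get cos θ = 1 − 2(0.35) = 0.300, hence θ₀ = arccos 0.300 = 72.5°.
The Moon is waxing (0°–180°), so θ = 72.5° directly.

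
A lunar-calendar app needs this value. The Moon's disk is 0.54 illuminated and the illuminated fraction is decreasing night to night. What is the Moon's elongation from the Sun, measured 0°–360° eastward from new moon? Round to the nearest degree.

cos θ = 1 − 2f = -0.080, giving a principal value of 94.6°.
A waning Moon lies in 180°–360°, so θ = 360° − 94.6° = 265.4°.

265°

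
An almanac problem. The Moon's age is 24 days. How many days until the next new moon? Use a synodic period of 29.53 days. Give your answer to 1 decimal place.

The next new moon completes the synodic month: 29.53 − 24 = 5.530 days.

5.5 days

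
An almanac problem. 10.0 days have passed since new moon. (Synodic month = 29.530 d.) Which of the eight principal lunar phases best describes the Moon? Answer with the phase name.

waxing gibbous

θ ≈ 360° × 10.0/29.530 = 122°, which falls in the waxing gibbous sector.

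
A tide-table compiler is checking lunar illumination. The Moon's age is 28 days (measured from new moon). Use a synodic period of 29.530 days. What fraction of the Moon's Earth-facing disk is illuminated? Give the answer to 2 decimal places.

0.03

The Moon has covered 28/29.530 of its cycle, so θ ≈ 360° × 28/29.530 = 341.3°.
With cos θ = 0.947, the lit fraction is (1 − 0.947)/2 ≈ 0.026.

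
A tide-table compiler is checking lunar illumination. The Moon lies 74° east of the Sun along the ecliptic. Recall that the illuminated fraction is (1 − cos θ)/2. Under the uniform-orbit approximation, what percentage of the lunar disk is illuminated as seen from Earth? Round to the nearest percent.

36%

Half-versine of 74°: (1 − 0.276)/2 = 0.362, i.e. 36%.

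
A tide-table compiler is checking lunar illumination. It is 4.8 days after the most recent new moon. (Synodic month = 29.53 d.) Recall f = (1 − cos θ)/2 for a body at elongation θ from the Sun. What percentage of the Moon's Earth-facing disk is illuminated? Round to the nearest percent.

Phase angle: θ = 360°·(4.8 d)/(29.53 d) = 58.5°.
With cos θ = 0.522, the lit fraction is (1 − 0.522)/2 ≈ 0.239, so 24%.

24%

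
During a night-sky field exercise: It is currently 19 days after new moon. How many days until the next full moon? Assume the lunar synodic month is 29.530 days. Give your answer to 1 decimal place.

25.3 days

Full moon occurs at elongation 180°, i.e. at age 29.530 × 180/360 = 14.765 d.
Already past this cycle's full moon; the next is at 14.765 + 29.530 = 44.295 d, so 44.295 − 19 = 25.295 days.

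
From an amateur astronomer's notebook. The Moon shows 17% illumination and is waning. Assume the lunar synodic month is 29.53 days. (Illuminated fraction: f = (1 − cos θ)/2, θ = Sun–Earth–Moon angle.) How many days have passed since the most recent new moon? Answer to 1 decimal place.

cos θ = 1 − 2f = 0.660, giving a principal value of 48.7°.
Waning ⇒ past full, so θ = 360° − 48.7° = 311.3°.
Age = 29.53 × 311.3°/360° ≈ 25.54 days.

25.5 days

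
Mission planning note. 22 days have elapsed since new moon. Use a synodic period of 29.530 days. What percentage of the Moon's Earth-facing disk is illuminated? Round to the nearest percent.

52%

Elongation θ = 360° × 22/29.530 ≈ 268.2°.
Illuminated fraction = (1 − cos 268.2°)/2 = (1 − (-0.031))/2 ≈ 0.516, so 52%.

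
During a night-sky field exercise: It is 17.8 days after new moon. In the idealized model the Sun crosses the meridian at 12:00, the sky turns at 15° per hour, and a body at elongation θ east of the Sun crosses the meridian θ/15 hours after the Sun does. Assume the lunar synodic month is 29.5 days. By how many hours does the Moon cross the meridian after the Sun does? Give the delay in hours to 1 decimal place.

The Moon has covered 17.8/29.5 of its cycle, so θ ≈ 360° × 17.8/29.5 = 217.2°.
At 15° of sky rotation per hour, 217.2° corresponds to a 14.48 h lag.
So the Moon crosses the meridian 14.48 h after the Sun.

14.5 h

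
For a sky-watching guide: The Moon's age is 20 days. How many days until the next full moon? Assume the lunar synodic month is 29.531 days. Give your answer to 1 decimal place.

Full moon is 0.5 of the way through the cycle: age 0.5 × 29.531 = 14.765 d.
Already past this cycle's full moon; the next is at 14.765 + 29.531 = 44.296 d, so 44.296 − 20 = 24.296 days.

24.3 days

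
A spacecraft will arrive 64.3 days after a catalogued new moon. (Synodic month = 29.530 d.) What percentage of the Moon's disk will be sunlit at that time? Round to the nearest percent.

28%

64.3 d spans 2 complete synodic months (2 × 29.530 = 59.06 d) plus 5.24 d.
Phase angle: θ = 360°·(5.24 d)/(29.530 d) = 63.9°.
Illuminated fraction = (1 − cos 63.9°)/2 = (1 − 0.440)/2 ≈ 0.280, so 28%.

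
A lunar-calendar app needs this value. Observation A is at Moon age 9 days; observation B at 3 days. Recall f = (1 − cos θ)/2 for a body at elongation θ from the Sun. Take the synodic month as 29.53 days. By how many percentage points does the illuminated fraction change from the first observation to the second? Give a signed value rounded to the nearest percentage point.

-57 pp

First observation: θ = 360°·9/29.53 = 109.7°, so f = 0.669.
Second observation: θ = 36.6°, f = 0.098.
Δf = 0.098 − 0.669 = -0.570, i.e. -57 pp.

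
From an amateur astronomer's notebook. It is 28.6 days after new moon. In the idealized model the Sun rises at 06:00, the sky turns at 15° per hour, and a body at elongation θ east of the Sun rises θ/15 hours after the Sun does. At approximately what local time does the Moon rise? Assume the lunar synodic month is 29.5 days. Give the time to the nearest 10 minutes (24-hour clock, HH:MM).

The Moon has covered 28.6/29.5 of its cycle, so θ ≈ 360° × 28.6/29.5 = 349.0°.
Delay after the Sun = 349.0° / (15°/h) ≈ 23.27 h.
06:00 + 23.268 h ≈ 05:16 → 05:20 to the nearest ten minutes.

05:20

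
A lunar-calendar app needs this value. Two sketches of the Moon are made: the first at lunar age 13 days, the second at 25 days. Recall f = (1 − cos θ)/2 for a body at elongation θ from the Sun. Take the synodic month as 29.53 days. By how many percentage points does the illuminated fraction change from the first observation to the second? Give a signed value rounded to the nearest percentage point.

θ₁ = 360° × 13/29.53 = 158.5°, f₁ = (1 − cos θ₁)/2 = 0.965.
θ₂ = 360° × 25/29.53 = 304.8°, f₂ = (1 − cos θ₂)/2 = 0.215.
Change = f₂ − f₁ = -0.750 → -75 percentage points.

-75 percentage points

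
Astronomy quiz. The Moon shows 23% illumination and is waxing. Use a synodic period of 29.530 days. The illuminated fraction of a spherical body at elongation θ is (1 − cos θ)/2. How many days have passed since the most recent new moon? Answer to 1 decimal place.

4.7 days

cos θ = 1 − 2f = 0.540, giving a principal value of 57.3°.
Waxing ⇒ before full, so θ = 57.3°.
At 360°/29.530 d per day, 57.3° corresponds to 4.70 days.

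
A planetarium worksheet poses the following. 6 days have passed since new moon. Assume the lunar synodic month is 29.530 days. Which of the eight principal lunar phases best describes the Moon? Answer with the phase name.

first quarter

At 6/29.530 of the cycle, θ ≈ 73° — the first quarter range.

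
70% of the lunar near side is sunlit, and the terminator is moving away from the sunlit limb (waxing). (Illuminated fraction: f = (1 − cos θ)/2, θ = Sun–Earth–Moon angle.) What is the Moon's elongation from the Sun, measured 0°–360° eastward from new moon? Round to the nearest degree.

From f = (1 − cos θ)/2: cos θ = 1 − 2×0.70 = -0.400; arccos → 113.6°.
Before full moon the principal value applies: θ = 113.6°.

114°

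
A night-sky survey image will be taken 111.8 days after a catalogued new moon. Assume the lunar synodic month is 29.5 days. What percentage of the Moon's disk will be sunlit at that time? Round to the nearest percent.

111.8 d spans 3 complete synodic months (3 × 29.5 = 88.50 d) plus 23.30 d.
Elongation θ = 360° × 23.30/29.5 ≈ 284.3°.
With cos θ = 0.248, the lit fraction is (1 − 0.248)/2 ≈ 0.376, so 38%.

38%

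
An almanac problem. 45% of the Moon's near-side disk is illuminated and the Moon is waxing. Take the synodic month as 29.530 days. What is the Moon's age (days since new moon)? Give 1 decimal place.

cos θ = 1 − 2f = 0.100, giving a principal value of 84.3°.
The Moon is waxing (0°–180°), so θ = 84.3° directly.
That fraction of the synodic month is 84.3/360 × 29.530 d ≈ 6.91 d.

6.9 days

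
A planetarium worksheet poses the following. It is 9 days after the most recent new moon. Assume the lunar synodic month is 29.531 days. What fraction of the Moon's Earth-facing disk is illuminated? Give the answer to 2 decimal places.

Phase angle: θ = 360°·(9 d)/(29.531 d) = 109.7°.
cos 109.7° = (-0.337), so f = (1 − (-0.337))/2 = 0.669.

0.67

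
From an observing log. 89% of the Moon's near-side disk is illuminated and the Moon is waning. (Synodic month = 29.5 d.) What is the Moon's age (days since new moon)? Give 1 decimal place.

17.9 days

Invert f = (1 − cos θ)/2 to get cos θ = 1 − 2(0.89) = -0.780, hence θ₀ = arccos -0.780 = 141.3°.
A waning Moon lies in 180°–360°, so θ = 360° − 141.3° = 218.7°.
At 360°/29.5 d per day, 218.7° corresponds to 17.92 days.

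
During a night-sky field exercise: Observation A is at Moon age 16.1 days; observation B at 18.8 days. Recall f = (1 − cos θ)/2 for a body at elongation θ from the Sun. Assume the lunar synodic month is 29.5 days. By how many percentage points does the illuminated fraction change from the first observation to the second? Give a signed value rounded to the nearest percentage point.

-15 pp

First observation: θ = 360°·16.1/29.5 = 196.5°, so f = 0.979.
Second observation: θ = 229.4°, f = 0.825.
Δf = 0.825 − 0.979 = -0.154, i.e. -15 pp.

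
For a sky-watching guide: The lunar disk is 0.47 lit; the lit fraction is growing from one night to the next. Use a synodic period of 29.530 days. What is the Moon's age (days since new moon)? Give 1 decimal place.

Invert f = (1 − cos θ)/2 to get cos θ = 1 − 2(0.47) = 0.060, hence θ₀ = arccos 0.060 = 86.6°.
The Moon is waxing (0°–180°), so θ = 86.6° directly.
Age = 29.530 × 86.6°/360° ≈ 7.10 days.

7.1 days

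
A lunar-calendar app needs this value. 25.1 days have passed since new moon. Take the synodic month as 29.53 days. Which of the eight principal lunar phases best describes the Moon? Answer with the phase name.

θ ≈ 360° × 25.1/29.53 = 306°, which falls in the waning crescent sector.

waning crescent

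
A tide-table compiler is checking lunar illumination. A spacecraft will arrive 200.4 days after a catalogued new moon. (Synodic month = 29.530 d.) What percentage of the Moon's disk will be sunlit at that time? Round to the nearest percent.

200.4 d spans 6 complete synodic months (6 × 29.530 = 177.18 d) plus 23.22 d.
Elongation θ = 360° × 23.22/29.530 ≈ 283.1°.
cos 283.1° = 0.226, so f = (1 − 0.226)/2 = 0.387, so 39%.

39%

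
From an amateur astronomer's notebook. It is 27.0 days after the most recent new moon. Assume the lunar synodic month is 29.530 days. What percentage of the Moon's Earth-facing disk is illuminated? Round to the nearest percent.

7%

Phase angle: θ = 360°·(27.0 d)/(29.530 d) = 329.2°.
With cos θ = 0.859, the lit fraction is (1 − 0.859)/2 ≈ 0.071, so 7%.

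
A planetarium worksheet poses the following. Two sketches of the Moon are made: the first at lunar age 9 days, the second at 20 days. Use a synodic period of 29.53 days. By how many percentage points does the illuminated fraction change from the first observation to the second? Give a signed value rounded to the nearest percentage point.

+5 percentage points

First observation: θ = 360°·9/29.53 = 109.7°, so f = 0.669.
Second observation: θ = 243.8°, f = 0.721.
Δf = 0.721 − 0.669 = +0.052, i.e. +5 pp.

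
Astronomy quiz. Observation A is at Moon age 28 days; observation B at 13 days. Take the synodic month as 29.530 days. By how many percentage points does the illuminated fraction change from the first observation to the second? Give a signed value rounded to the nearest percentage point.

+94 pp

θ₁ = 360° × 28/29.530 = 341.3°, f₁ = (1 − cos θ₁)/2 = 0.026.
θ₂ = 360° × 13/29.530 = 158.5°, f₂ = (1 − cos θ₂)/2 = 0.965.
Change = f₂ − f₁ = +0.939 → +94 percentage points.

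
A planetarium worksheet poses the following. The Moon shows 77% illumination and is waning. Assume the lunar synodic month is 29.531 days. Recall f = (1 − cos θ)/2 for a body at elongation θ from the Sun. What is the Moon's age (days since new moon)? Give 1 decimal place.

cos θ = 1 − 2f = -0.540, giving a principal value of 122.7°.
Since the Moon is past full (waning), take the reflex angle: θ = 360° − 122.7° = 237.3°.
Age = 29.531 × 237.3°/360° ≈ 19.47 days.

19.5 days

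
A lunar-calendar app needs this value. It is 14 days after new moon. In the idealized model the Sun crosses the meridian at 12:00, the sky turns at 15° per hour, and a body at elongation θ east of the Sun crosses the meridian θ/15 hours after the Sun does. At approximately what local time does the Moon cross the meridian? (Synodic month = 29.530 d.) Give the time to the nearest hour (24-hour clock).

23:00

Phase angle: θ = 360°·(14 d)/(29.530 d) = 170.7°.
Delay after the Sun = 170.7° / (15°/h) ≈ 11.38 h.
12:00 + 11.38 h ≈ 23:23 → 23:00 to the nearest hour.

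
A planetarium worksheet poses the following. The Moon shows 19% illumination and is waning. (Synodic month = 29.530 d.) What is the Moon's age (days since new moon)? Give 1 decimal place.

Invert f = (1 − cos θ)/2 to get cos θ = 1 − 2(0.19) = 0.620, hence θ₀ = arccos 0.620 = 51.7°.
Since the Moon is past full (waning), take the reflex angle: θ = 360° − 51.7° = 308.3°.
Age = 29.530 × 308.3°/360° ≈ 25.29 days.

25.3 days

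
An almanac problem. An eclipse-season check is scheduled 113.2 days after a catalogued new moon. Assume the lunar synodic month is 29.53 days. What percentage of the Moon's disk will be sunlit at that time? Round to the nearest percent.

25%

113.2/29.53 = 3.833 lunations, so 3 complete cycles and 24.61 d into the next.
Elongation θ = 360° × 24.61/29.53 ≈ 300.0°.
cos 300.0° = 0.500, so f = (1 − 0.500)/2 = 0.250, so 25%.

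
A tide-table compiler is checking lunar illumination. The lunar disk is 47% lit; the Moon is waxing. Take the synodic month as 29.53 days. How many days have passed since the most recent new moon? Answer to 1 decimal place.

cos θ = 1 − 2f = 0.060, giving a principal value of 86.6°.
Before full moon the principal value applies: θ = 86.6°.
Age = 29.53 × 86.6°/360° ≈ 7.10 days.

7.1 days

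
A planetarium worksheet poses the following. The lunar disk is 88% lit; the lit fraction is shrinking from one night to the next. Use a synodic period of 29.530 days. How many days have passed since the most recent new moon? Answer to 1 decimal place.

Invert f = (1 − cos θ)/2 to get cos θ = 1 − 2(0.88) = -0.760, hence θ₀ = arccos -0.760 = 139.5°.
A waning Moon lies in 180°–360°, so θ = 360° − 139.5° = 220.5°.
That fraction of the synodic month is 220.5/360 × 29.530 d ≈ 18.09 d.

18.1 days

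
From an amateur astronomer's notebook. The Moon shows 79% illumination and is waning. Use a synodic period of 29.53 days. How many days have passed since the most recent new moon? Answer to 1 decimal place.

19.2 days

cos θ = 1 − 2f = -0.580, giving a principal value of 125.5°.
A waning Moon lies in 180°–360°, so θ = 360° − 125.5° = 234.5°.
At 360°/29.53 d per day, 234.5° corresponds to 19.24 days.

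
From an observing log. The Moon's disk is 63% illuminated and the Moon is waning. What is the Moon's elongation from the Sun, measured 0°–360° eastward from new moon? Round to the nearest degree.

cos θ = 1 − 2f = -0.260, giving a principal value of 105.1°.
A waning Moon lies in 180°–360°, so θ = 360° − 105.1° = 254.9°.

255°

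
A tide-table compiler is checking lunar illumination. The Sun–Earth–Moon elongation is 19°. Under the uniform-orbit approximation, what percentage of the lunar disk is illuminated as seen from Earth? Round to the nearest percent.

cos 19° = 0.946, so f = (1 − 0.946)/2 = 0.027, i.e. 3%.

3%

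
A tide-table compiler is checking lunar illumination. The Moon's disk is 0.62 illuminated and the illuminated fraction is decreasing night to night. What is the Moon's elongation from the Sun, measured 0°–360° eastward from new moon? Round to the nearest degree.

Invert f = (1 − cos θ)/2 to get cos θ = 1 − 2(0.62) = -0.240, hence θ₀ = arccos -0.240 = 103.9°.
A waning Moon lies in 180°–360°, so θ = 360° − 103.9° = 256.1°.

256°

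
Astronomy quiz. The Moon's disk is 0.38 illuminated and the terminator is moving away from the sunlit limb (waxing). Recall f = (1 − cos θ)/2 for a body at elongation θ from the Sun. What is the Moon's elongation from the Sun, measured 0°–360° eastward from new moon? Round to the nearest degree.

From f = (1 − cos θ)/2: cos θ = 1 − 2×0.38 = 0.240; arccos → 76.1°.
Before full moon the principal value applies: θ = 76.1°.

76°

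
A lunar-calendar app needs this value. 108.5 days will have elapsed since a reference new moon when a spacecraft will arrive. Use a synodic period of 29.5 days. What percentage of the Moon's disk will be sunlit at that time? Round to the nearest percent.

108.5 d spans 3 complete synodic months (3 × 29.5 = 88.50 d) plus 20.00 d.
The Moon has covered 20.00/29.5 of its cycle, so θ ≈ 360° × 20.00/29.5 = 244.1°.
With cos θ = (-0.437), the lit fraction is (1 − (-0.437))/2 ≈ 0.719, so 72%.

72%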